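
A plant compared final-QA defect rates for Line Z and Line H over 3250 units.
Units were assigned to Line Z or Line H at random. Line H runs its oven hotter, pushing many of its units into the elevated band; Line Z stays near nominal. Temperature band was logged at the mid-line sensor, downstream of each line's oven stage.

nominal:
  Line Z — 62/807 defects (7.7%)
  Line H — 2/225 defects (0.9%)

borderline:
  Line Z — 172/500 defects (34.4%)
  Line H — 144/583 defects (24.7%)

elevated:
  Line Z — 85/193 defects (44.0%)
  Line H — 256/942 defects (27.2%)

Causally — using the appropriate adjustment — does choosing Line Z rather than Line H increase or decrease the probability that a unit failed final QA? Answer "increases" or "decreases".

decreases

Line H is lower inside every in-process temperature band stratum but Line Z is lower in aggregate. Whether to stratify depends on how in-process temperature band relates to the line.
In-process temperature band is downstream of the line. One should not condition on a consequence of treatment, so the overall rates are the right comparison.
Pooled: Line Z 21.3% vs Line H 23.0%; Line Z is lower overall.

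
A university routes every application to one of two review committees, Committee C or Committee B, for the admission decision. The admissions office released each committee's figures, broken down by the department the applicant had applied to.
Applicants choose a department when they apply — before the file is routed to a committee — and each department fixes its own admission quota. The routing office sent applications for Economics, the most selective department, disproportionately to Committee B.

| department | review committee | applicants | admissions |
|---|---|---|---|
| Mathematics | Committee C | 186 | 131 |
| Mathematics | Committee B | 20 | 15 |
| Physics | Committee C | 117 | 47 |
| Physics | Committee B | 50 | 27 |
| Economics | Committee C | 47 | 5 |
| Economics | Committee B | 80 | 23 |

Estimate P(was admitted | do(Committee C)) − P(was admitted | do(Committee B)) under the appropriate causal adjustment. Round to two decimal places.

Nothing the review committee does changes department; the imbalance is an allocation artefact. With department also predicting the outcome, the pooled figure is confounded, and the within-stratum comparison is the causal one.
Adjusting over the population distribution of department: 0.412·(0.704−0.750) + 0.334·(0.402−0.540) + 0.254·(0.106−0.287) = -0.111.

-0.11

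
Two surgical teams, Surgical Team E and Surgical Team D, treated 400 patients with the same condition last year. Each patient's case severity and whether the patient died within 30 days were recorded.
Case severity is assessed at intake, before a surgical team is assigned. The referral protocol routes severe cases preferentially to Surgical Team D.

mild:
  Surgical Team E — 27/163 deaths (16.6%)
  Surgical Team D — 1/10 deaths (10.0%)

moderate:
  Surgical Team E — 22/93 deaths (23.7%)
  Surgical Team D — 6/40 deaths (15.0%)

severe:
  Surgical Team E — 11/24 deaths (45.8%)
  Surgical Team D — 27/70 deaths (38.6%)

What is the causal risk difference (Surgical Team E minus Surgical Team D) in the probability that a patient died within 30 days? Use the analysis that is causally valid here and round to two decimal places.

+0.07

Case severity differs across surgical teams for reasons unrelated to any effect of the surgical team itself, and it separately predicts the outcome — a classic confounder. We must compare within case severity levels.
Adjusting over the population distribution of case severity: 0.432·(0.166−0.100) + 0.333·(0.237−0.150) + 0.235·(0.458−0.386) = +0.074.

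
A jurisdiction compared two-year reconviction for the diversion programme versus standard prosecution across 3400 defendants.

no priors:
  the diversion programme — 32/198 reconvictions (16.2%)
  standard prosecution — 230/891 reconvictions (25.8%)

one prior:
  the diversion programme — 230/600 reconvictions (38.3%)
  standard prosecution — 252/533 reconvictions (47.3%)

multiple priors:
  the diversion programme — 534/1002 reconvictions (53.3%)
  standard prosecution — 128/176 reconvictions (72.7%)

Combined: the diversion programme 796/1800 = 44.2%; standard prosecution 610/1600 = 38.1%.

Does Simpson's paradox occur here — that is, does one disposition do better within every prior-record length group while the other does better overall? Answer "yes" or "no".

Within each prior-record length level (no priors 16.2% vs 25.8%; one prior 38.3% vs 47.3%; multiple priors 53.3% vs 72.7%), the diversion programme has the lower rate every time. Pooled: 44.2% vs 38.1% — standard prosecution has the lower rate overall. The two comparisons disagree.

yes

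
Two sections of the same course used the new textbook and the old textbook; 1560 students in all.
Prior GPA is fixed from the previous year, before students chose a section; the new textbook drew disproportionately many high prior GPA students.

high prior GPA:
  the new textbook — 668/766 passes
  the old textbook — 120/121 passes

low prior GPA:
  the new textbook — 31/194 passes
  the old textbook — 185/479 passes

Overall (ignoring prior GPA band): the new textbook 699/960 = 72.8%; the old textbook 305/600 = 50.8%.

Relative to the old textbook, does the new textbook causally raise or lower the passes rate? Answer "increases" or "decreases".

Within every prior GPA band level the old textbook has the higher rate, yet pooled the new textbook does — Simpson's reversal.
Here prior GPA band is a common cause — it drives both which teaching method a case falls under and the outcome. The crude comparison mixes populations; the stratum-specific rates are the causally relevant ones.
Within each level — high prior GPA: 87.2% vs 99.2%; low prior GPA: 16.0% vs 38.6% — the old textbook is higher every time.

decreases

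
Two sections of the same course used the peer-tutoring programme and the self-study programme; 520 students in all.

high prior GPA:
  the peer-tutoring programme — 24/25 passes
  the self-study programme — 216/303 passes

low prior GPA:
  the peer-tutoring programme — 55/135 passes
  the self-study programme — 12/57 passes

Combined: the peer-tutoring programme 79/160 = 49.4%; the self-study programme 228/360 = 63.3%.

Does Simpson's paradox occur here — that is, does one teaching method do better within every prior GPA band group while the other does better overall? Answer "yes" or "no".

yes

Within each prior GPA band level (high prior GPA 96.0% vs 71.3%; low prior GPA 40.7% vs 21.1%), the peer-tutoring programme has the higher rate every time. Pooled: 49.4% vs 63.3% — the self-study programme has the higher rate overall. The two comparisons disagree.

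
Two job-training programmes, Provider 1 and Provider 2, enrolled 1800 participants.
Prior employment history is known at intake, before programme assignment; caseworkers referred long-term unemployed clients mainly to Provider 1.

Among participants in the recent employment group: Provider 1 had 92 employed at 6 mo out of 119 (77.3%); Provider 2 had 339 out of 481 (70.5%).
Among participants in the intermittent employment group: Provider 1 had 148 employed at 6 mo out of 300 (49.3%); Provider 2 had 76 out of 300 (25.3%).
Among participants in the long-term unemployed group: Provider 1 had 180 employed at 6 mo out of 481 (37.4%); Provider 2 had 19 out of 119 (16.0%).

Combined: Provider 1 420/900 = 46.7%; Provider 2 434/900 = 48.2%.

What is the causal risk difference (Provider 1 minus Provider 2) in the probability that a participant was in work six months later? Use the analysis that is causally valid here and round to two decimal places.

Prior employment history differs across programmes for reasons unrelated to any effect of the programme itself, and it separately predicts the outcome — a classic confounder. We must compare within prior employment history levels.
Adjusting over the population distribution of prior employment history: 0.333·(0.773−0.705) + 0.333·(0.493−0.253) + 0.333·(0.374−0.160) = +0.174.

+0.17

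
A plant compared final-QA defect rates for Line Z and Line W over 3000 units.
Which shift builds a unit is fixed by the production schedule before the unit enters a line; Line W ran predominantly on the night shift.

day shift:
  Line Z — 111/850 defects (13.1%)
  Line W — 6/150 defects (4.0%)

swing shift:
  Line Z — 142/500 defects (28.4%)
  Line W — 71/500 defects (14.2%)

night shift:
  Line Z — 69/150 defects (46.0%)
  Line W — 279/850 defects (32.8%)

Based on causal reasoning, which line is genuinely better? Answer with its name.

Shift differs across lines for reasons unrelated to any effect of the line itself, and it separately predicts the outcome — a classic confounder. We must compare within shift levels.
Within each level — day shift: 13.1% vs 4.0%; swing shift: 28.4% vs 14.2%; night shift: 46.0% vs 32.8% — Line W is lower every time.

Line W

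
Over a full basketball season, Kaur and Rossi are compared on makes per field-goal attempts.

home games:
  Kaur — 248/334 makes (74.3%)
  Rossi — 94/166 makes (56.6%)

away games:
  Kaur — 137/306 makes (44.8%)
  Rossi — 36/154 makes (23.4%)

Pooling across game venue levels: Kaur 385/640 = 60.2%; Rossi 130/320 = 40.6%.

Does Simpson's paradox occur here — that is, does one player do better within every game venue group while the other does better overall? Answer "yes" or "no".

Within each game venue level (home games 74.3% vs 56.6%; away games 44.8% vs 23.4%), Kaur has the higher rate every time. Pooled: 60.2% vs 40.6% — Kaur has the higher rate overall. They agree.

no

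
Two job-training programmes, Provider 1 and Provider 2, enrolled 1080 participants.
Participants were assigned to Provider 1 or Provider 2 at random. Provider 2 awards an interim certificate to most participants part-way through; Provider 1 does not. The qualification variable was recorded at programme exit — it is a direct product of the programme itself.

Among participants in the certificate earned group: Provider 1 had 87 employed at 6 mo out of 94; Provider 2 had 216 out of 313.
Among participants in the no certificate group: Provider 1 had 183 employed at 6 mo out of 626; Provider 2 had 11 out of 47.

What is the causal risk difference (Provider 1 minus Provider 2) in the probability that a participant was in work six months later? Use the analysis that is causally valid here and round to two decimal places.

-0.26

Stratifying would compare programmes among participants the programmes themselves sorted into qualification attained during the programme groups — a form of selection on an intermediate. The unconditioned pooled rates give the total causal effect.
The causal difference is the pooled difference: 0.375 − 0.631 = -0.256.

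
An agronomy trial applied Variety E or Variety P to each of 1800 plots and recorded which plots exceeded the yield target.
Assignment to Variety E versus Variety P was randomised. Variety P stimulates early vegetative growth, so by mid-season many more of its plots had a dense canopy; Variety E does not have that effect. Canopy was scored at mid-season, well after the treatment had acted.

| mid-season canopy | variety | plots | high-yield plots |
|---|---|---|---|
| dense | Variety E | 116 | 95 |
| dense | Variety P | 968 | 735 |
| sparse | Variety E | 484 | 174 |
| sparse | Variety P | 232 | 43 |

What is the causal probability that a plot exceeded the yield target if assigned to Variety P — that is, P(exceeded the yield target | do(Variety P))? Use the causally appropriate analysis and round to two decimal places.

0.65

The distribution of mid-season canopy is itself part of what the variety does — it is an intermediate outcome. Holding it fixed would remove that part of the effect; the total effect is the pooled difference.
So P(outcome | do(Variety P)) is just the pooled rate for Variety P: 778/1200 = 0.648.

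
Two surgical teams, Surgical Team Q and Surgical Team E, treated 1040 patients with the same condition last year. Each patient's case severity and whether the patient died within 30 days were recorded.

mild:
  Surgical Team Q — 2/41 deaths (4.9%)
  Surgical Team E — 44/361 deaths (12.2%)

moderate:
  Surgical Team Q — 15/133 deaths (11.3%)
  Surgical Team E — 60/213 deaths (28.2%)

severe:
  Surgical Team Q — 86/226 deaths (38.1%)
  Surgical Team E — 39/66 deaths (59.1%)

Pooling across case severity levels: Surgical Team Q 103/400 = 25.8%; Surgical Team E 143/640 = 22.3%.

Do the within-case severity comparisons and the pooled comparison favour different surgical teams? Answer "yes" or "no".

yes

Within each case severity level (mild 4.9% vs 12.2%; moderate 11.3% vs 28.2%; severe 38.1% vs 59.1%), Surgical Team Q has the lower rate every time. Pooled: 25.8% vs 22.3% — Surgical Team E has the lower rate overall. The two comparisons disagree.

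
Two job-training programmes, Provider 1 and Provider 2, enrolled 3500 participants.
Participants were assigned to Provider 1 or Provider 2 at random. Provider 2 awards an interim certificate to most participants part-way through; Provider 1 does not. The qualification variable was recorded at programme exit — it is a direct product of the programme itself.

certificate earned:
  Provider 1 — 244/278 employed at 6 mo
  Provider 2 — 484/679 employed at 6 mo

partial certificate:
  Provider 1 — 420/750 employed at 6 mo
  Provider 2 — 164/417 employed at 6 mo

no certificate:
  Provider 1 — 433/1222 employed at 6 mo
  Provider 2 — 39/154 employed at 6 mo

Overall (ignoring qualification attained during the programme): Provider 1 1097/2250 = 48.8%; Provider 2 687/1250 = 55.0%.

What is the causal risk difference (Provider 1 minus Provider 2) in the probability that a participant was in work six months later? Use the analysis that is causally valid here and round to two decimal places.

Stratifying would compare programmes among participants the programmes themselves sorted into qualification attained during the programme groups — a form of selection on an intermediate. The unconditioned pooled rates give the total causal effect.
The causal difference is the pooled difference: 0.488 − 0.550 = -0.062.

-0.06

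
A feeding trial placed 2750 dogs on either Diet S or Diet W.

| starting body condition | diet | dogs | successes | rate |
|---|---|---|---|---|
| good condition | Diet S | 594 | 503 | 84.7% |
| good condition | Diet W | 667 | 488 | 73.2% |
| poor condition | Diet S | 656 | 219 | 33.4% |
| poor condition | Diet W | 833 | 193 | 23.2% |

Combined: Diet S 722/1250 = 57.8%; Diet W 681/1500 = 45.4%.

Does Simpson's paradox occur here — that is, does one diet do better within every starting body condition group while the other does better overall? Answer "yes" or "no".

no

Within each starting body condition level (good condition 84.7% vs 73.2%; poor condition 33.4% vs 23.2%), Diet S has the higher rate every time. Pooled: 57.8% vs 45.4% — Diet S has the higher rate overall. They agree.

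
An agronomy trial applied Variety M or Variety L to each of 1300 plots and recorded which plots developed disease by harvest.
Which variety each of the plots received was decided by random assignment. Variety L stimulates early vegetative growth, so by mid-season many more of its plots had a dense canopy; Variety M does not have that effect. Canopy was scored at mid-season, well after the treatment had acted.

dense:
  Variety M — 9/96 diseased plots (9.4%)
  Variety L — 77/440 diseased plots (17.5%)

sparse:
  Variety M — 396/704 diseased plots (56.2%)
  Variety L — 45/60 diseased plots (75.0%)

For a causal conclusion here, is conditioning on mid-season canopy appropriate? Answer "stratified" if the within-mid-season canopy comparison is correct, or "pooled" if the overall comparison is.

Within every mid-season canopy level Variety M has the lower rate, yet pooled Variety L does — Simpson's reversal.
Mid-season canopy lies on the pathway variety → mid-season canopy → outcome, so adjusting for it blocks the indirect effect. For the total causal effect of variety, use the unadjusted pooled rates.
Pooled: Variety M 50.6% vs Variety L 24.4%; Variety L is lower overall.

pooled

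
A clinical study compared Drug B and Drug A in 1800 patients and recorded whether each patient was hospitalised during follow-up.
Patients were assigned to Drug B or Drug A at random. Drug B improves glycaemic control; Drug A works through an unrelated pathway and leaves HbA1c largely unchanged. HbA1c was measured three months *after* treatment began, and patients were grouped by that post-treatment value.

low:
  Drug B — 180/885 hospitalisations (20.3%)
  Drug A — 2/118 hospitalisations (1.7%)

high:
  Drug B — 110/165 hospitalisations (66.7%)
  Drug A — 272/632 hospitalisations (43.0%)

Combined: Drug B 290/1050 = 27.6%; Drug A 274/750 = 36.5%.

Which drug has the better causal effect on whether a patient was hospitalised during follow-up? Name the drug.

HbA1c is recorded after the drug and is itself shifted by it — it sits on the causal path from drug to outcome. Conditioning on a mediator would strip out part of the effect we want; the pooled comparison gives the total causal effect.
Pooled: Drug B 27.6% vs Drug A 36.5%; Drug B is lower overall.

Drug B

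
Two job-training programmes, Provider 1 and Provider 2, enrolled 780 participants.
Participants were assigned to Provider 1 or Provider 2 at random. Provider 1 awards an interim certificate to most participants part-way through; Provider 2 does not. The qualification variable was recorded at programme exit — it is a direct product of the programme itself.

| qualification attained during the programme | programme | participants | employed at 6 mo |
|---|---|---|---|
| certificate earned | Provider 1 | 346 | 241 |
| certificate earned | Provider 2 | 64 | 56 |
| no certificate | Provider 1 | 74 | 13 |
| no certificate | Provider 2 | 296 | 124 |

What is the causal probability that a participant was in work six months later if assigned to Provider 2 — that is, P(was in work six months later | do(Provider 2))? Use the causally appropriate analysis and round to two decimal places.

The stratified and pooled comparisons disagree (Provider 2 wins within each qualification attained during the programme; Provider 1 wins overall), so the answer turns on the causal role of qualification attained during the programme.
Stratifying would compare programmes among participants the programmes themselves sorted into qualification attained during the programme groups — a form of selection on an intermediate. The unconditioned pooled rates give the total causal effect.
So P(outcome | do(Provider 2)) is just the pooled rate for Provider 2: 180/360 = 0.500.

0.50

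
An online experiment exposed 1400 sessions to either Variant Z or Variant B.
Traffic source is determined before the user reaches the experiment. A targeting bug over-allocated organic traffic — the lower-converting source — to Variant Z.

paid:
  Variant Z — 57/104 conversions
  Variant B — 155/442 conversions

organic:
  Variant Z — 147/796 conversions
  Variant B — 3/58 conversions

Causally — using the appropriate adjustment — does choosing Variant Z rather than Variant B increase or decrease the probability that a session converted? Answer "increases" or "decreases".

increases

Variant Z is higher inside every traffic source stratum but Variant B is higher in aggregate. Whether to stratify depends on how traffic source relates to the variant.
Since traffic source is a pre-existing factor (not a product of the variant) and it affects the outcome on its own, it is a confounder. The stratified rates, not the pooled rate, identify the causal effect.
Within each level — paid: 54.8% vs 35.1%; organic: 18.5% vs 5.2% — Variant Z is higher every time.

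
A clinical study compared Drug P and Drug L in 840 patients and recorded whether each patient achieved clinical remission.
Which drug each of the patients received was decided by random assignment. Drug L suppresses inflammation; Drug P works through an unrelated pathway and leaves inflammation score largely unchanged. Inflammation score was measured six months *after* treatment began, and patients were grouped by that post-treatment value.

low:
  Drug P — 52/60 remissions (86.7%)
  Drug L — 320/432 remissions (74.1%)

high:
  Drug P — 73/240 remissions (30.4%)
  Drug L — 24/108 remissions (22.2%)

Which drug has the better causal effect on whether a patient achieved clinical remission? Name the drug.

Drug L

The distribution of inflammation score is itself part of what the drug does — it is an intermediate outcome. Holding it fixed would remove that part of the effect; the total effect is the pooled difference.
Pooled: Drug P 41.7% vs Drug L 63.7%; Drug L is higher overall.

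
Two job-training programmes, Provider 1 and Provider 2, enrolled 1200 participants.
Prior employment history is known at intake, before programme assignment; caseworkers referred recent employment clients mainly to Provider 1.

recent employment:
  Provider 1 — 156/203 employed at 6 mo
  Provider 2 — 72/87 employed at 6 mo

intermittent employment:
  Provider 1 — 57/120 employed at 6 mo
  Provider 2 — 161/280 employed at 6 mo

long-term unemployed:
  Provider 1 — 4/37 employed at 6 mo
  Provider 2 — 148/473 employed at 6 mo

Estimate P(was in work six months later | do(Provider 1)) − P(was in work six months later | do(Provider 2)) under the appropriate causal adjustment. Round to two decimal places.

Here prior employment history is a common cause — it drives both which programme a case falls under and the outcome. The crude comparison mixes populations; the stratum-specific rates are the causally relevant ones.
Adjusting over the population distribution of prior employment history: 0.242·(0.768−0.828) + 0.333·(0.475−0.575) + 0.425·(0.108−0.313) = -0.135.

-0.13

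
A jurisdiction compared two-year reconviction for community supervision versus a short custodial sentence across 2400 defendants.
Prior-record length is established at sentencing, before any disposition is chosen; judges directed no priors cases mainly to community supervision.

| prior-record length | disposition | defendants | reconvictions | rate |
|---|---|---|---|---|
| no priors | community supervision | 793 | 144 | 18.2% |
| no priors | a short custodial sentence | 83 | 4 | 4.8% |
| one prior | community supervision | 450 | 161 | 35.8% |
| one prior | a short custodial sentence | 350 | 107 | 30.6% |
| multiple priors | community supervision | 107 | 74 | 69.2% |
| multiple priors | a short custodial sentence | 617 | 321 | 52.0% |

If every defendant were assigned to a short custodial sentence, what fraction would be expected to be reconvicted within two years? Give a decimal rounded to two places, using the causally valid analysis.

0.28

Prior-record length satisfies the back-door criterion: it is not a descendant of the disposition, and it blocks the spurious path from disposition to outcome. Adjusting for it (i.e., using the within-prior-record length rates) gives the causal effect.
Standardising a short custodial sentence to the population prior-record length mix: 0.365·4/83 + 0.333·107/350 + 0.302·321/617 = 0.276.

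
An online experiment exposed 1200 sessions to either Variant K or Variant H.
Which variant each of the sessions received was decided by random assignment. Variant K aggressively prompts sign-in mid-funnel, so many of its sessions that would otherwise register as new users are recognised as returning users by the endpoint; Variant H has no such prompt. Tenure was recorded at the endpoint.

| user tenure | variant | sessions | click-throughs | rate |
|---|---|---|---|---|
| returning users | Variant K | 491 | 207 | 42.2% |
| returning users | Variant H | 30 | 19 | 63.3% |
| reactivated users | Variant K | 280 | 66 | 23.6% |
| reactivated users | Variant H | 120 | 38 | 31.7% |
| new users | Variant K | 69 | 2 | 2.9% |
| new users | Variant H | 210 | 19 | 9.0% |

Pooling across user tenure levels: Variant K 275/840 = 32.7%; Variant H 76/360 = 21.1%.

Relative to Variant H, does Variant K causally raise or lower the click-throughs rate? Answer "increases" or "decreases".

increases

User tenure here is a post-treatment variable shaped by the variant; conditioning on it would introduce bias rather than remove it. The overall comparison is the causal one.
Pooled: Variant K 32.7% vs Variant H 21.1%; Variant K is higher overall.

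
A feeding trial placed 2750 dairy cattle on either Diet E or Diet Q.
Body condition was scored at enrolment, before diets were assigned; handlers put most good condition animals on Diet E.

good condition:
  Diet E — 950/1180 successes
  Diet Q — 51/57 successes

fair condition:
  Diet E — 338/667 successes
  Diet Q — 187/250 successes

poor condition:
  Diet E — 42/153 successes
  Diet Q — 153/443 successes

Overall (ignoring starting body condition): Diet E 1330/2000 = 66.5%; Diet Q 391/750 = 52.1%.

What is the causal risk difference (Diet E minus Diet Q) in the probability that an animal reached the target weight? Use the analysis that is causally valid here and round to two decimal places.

-0.14

Within every starting body condition level Diet Q has the higher rate, yet pooled Diet E does — Simpson's reversal.
Starting body condition differs across diets for reasons unrelated to any effect of the diet itself, and it separately predicts the outcome — a classic confounder. We must compare within starting body condition levels.
Adjusting over the population distribution of starting body condition: 0.450·(0.805−0.895) + 0.333·(0.507−0.748) + 0.217·(0.275−0.345) = -0.136.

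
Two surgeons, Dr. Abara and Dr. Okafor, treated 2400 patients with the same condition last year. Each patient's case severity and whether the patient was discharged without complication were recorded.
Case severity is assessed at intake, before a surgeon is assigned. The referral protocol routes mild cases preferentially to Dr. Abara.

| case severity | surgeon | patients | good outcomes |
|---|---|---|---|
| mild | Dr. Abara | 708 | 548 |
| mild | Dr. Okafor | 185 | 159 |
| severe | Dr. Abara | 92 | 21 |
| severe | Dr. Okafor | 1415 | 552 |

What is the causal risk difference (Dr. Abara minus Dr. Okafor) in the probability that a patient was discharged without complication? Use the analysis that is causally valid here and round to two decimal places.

Dr. Okafor is higher inside every case severity stratum but Dr. Abara is higher in aggregate. Whether to stratify depends on how case severity relates to the surgeon.
Case severity differs across surgeons for reasons unrelated to any effect of the surgeon itself, and it separately predicts the outcome — a classic confounder. We must compare within case severity levels.
Adjusting over the population distribution of case severity: 0.372·(0.774−0.859) + 0.628·(0.228−0.390) = -0.133.

-0.13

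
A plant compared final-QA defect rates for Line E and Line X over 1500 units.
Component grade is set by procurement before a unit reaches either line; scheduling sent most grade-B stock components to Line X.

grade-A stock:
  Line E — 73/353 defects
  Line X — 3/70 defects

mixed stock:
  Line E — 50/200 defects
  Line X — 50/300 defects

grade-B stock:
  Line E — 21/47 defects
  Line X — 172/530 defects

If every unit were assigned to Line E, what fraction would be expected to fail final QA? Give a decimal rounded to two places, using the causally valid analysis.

The stratified and pooled comparisons disagree (Line X wins within each component grade; Line E wins overall), so the answer turns on the causal role of component grade.
Component grade is set before the line has any effect — it is not caused by the line — and it independently drives the outcome. That makes it a confounder, so the causal comparison is within component grade levels.
Standardising Line E to the population component grade mix: 0.282·73/353 + 0.333·50/200 + 0.385·21/47 = 0.314.

0.31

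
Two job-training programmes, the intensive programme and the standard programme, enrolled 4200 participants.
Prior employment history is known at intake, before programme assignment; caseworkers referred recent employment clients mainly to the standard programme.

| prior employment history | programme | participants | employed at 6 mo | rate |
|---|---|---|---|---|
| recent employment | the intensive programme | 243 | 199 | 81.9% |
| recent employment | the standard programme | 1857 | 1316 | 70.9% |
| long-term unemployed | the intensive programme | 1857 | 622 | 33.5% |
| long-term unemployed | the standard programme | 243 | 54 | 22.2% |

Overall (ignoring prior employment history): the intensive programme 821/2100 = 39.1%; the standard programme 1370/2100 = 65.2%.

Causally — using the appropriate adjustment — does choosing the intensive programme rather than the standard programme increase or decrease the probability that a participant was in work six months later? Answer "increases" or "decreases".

increases

The prior employment history-specific comparison favours the intensive programme throughout, but the pooled figures favour the standard programme. The question is whether to condition on prior employment history.
Prior employment history is set before the programme has any effect — it is not caused by the programme — and it independently drives the outcome. That makes it a confounder, so the causal comparison is within prior employment history levels.
Within each level — recent employment: 81.9% vs 70.9%; long-term unemployed: 33.5% vs 22.2% — the intensive programme is higher every time.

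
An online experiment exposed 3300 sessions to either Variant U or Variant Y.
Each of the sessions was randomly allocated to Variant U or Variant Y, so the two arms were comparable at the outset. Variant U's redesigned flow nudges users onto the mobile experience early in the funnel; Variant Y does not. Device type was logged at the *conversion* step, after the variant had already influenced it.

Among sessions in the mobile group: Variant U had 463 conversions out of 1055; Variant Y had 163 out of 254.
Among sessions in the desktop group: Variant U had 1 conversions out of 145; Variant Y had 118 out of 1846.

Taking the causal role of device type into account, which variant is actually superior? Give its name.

Variant U

Device type is downstream of the variant. One should not condition on a consequence of treatment, so the overall rates are the right comparison.
Pooled: Variant U 38.7% vs Variant Y 13.4%; Variant U is higher overall.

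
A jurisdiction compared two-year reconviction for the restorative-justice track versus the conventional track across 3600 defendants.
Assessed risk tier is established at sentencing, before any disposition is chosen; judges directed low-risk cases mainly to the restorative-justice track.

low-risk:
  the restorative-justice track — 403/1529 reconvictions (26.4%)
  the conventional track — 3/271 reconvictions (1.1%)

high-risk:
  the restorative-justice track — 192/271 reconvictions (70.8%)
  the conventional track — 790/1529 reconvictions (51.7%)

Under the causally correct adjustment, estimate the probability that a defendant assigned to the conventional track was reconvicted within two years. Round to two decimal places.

0.26

Assessed risk tier differs across dispositions for reasons unrelated to any effect of the disposition itself, and it separately predicts the outcome — a classic confounder. We must compare within assessed risk tier levels.
Standardising the conventional track to the population assessed risk tier mix: 0.500·3/271 + 0.500·790/1529 = 0.264.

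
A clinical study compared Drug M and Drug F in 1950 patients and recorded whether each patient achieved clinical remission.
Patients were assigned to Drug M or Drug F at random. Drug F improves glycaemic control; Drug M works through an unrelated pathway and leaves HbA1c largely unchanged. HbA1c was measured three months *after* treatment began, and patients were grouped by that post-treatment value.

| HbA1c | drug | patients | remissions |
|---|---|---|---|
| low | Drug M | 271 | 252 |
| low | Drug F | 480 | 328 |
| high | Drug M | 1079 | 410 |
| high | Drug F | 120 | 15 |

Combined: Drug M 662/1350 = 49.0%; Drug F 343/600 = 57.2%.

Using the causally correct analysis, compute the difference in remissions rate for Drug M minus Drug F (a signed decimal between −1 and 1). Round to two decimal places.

The stratified and pooled comparisons disagree (Drug M wins within each HbA1c; Drug F wins overall), so the answer turns on the causal role of HbA1c.
HbA1c is downstream of the drug. One should not condition on a consequence of treatment, so the overall rates are the right comparison.
The causal difference is the pooled difference: 0.490 − 0.572 = -0.081.

-0.08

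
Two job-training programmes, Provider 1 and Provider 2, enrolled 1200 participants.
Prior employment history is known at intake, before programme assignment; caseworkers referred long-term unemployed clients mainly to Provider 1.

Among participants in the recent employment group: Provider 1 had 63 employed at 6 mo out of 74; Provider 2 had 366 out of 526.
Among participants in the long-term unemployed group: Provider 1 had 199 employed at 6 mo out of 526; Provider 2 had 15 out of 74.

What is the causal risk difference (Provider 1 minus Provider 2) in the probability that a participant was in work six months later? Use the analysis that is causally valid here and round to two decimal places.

+0.17

Within every prior employment history level Provider 1 has the higher rate, yet pooled Provider 2 does — Simpson's reversal.
Here prior employment history is a common cause — it drives both which programme a case falls under and the outcome. The crude comparison mixes populations; the stratum-specific rates are the causally relevant ones.
Adjusting over the population distribution of prior employment history: 0.500·(0.851−0.696) + 0.500·(0.378−0.203) = +0.166.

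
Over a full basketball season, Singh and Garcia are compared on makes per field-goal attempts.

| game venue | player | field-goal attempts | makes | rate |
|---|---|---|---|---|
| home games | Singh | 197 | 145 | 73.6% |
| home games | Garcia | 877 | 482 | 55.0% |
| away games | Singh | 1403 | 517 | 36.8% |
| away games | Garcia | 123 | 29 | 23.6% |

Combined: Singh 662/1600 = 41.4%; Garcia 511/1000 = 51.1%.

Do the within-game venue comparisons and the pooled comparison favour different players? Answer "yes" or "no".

yes

Within each game venue level (home games 73.6% vs 55.0%; away games 36.8% vs 23.6%), Singh has the higher rate every time. Pooled: 41.4% vs 51.1% — Garcia has the higher rate overall. The two comparisons disagree.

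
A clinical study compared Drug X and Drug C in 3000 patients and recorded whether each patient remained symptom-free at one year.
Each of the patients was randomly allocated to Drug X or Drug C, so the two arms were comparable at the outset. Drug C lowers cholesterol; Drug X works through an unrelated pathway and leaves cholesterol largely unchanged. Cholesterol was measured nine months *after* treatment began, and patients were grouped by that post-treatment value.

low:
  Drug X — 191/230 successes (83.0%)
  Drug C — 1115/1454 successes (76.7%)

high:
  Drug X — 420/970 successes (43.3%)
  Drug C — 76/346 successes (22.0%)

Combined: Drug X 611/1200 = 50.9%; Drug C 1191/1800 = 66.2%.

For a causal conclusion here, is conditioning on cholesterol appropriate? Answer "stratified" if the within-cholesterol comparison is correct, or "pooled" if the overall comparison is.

Cholesterol is downstream of the drug. One should not condition on a consequence of treatment, so the overall rates are the right comparison.
Pooled: Drug X 50.9% vs Drug C 66.2%; Drug C is higher overall.

pooled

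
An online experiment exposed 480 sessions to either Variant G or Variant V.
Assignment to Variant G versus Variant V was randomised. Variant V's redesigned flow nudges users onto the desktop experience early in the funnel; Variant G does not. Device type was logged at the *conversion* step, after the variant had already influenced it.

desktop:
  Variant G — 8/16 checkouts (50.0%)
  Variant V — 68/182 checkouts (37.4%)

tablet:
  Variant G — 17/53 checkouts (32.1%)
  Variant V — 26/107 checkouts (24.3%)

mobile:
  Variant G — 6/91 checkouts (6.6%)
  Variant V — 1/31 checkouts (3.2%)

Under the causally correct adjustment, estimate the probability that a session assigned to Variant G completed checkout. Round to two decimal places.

Within every device type level Variant G has the higher rate, yet pooled Variant V does — Simpson's reversal.
Device type lies on the pathway variant → device type → outcome, so adjusting for it blocks the indirect effect. For the total causal effect of variant, use the unadjusted pooled rates.
So P(outcome | do(Variant G)) is just the pooled rate for Variant G: 31/160 = 0.194.

0.19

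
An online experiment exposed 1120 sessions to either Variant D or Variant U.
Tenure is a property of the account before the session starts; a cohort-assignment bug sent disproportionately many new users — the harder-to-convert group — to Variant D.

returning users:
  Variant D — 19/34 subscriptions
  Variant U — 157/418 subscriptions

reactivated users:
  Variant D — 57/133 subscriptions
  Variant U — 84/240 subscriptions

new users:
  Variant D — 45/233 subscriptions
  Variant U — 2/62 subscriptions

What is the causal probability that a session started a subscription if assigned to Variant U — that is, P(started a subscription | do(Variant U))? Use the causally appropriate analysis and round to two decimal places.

The user tenure-specific comparison favours Variant D throughout, but the pooled figures favour Variant U. The question is whether to condition on user tenure.
Since user tenure is a pre-existing factor (not a product of the variant) and it affects the outcome on its own, it is a confounder. The stratified rates, not the pooled rate, identify the causal effect.
Standardising Variant U to the population user tenure mix: 0.404·157/418 + 0.333·84/240 + 0.263·2/62 = 0.277.

0.28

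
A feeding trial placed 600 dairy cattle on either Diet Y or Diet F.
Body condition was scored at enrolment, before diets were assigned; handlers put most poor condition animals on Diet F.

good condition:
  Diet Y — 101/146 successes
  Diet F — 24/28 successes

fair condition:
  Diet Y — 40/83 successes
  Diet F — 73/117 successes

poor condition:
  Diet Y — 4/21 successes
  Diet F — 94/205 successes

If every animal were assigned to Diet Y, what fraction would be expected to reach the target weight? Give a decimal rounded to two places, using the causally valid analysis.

Nothing the diet does changes starting body condition; the imbalance is an allocation artefact. With starting body condition also predicting the outcome, the pooled figure is confounded, and the within-stratum comparison is the causal one.
Standardising Diet Y to the population starting body condition mix: 0.290·101/146 + 0.333·40/83 + 0.377·4/21 = 0.433.

0.43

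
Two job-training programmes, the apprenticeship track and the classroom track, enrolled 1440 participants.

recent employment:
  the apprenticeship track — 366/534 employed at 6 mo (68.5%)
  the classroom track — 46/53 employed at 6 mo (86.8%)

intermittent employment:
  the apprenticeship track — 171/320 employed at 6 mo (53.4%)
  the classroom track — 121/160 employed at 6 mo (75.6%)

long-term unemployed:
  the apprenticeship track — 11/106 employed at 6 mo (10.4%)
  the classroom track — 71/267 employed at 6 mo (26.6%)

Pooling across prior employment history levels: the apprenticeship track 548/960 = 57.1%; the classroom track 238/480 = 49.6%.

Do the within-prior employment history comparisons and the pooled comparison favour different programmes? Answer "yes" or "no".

yes

Within each prior employment history level (recent employment 68.5% vs 86.8%; intermittent employment 53.4% vs 75.6%; long-term unemployed 10.4% vs 26.6%), the classroom track has the higher rate every time. Pooled: 57.1% vs 49.6% — the apprenticeship track has the higher rate overall. The two comparisons disagree.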